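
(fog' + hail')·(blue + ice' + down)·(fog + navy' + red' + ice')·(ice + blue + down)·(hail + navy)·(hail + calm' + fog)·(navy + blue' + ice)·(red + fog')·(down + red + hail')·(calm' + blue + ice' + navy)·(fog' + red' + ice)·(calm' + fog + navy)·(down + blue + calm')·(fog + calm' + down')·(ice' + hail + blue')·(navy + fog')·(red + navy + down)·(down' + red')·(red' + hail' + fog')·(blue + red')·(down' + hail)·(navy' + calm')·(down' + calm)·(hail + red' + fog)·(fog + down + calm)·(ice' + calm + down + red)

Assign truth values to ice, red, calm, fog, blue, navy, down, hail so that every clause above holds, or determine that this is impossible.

Branch on fog: set fog = 0.
Branch on hail: set hail = 1.
Branch on down: set down = 1.
(calm') alone gives calm = 0.
Now (calm) is unsatisfied and unit — conflict.
Undo down and try down = 0.
(red) alone gives red = 1.
(blue) alone gives blue = 1.
(calm) alone gives calm = 1.
(navy) alone gives navy = 1.
Now (navy') is unsatisfied and unit — conflict.
Neither down = 1 nor down = 0 works.
Undo hail and try hail = 0.
(navy) alone gives navy = 1.
(calm') alone gives calm = 0.
(down') alone gives down = 0.
Now (down) is unsatisfied and unit — conflict.
Neither hail = 1 nor hail = 0 works.
Undo fog and try fog = 1.
(hail') alone gives hail = 0.
(navy) alone gives navy = 1.
(red) alone gives red = 1.
(ice) alone gives ice = 1.
(blue') alone gives blue = 0.
Now (blue) is unsatisfied and unit — conflict.
Neither fog = 1 nor fog = 0 works.

UNSATISFIABLE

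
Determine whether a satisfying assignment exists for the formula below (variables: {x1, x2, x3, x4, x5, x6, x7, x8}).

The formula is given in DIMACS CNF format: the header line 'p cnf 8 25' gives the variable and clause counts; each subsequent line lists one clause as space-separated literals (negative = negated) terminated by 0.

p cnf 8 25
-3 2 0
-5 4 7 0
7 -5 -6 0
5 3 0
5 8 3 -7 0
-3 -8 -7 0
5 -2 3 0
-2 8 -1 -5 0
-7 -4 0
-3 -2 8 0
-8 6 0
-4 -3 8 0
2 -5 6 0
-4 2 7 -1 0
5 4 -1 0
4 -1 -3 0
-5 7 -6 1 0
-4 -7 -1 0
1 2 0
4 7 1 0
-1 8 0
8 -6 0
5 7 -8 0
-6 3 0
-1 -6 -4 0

Branch on x3: set x3 = False.
The clause (x5) is unit, so x5 = True.
The clause (¬x6) is unit, so x6 = False.
The clause (¬x8) is unit, so x8 = False.
The clause (x2) is unit, so x2 = True.
The clause (¬x1) is unit, so x1 = False.
Branch on x4: set x4 = False.
The clause (x7) is unit, so x7 = True.
This assignment satisfies each clause.
A satisfying assignment: x1=False,  x2=True,  x3=False,  x4=False,  x5=True,  x6=False,  x7=True,  x8=False.

Satisfiable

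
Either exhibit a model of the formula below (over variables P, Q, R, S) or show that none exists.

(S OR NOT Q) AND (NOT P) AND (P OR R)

P=false; Q=true; R=true; S=true

The clause (NOT P) is unit, so P = false.
The clause (R) is unit, so R = true.
Case S = true:
No clause remains; Q is free.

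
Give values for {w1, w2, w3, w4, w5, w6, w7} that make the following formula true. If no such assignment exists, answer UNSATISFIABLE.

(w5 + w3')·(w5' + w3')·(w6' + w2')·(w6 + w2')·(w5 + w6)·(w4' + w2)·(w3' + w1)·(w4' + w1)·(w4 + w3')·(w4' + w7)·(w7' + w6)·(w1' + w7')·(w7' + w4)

Case w5 = 0:
Unit clause (w3') forces w3 = 0.
Unit clause (w6) forces w6 = 1.
Unit clause (w2') forces w2 = 0.
Unit clause (w4') forces w4 = 0.
Unit clause (w7') forces w7 = 0.
Every clause is now satisfied; w1 is unconstrained.

w1 ↦ 1, w2 ↦ 0, w3 ↦ 0, w4 ↦ 0, w5 ↦ 0, w6 ↦ 1, w7 ↦ 0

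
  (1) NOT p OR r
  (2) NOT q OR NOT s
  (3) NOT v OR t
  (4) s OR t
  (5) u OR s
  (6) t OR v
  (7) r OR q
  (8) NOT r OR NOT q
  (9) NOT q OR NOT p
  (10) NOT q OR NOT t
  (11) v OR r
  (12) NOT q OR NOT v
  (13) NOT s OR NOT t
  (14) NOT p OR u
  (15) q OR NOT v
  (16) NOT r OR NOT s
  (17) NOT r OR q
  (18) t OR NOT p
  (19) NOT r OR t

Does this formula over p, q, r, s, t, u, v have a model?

Unsatisfiable

Case p = false:
Case q = false:
(r) alone gives r = true.
But (NOT r) is also a unit clause — contradiction.
That branch fails; take q = true instead.
(NOT s) alone gives s = false.
(t) alone gives t = true.
But (NOT t) is also a unit clause — contradiction.
Neither q = true nor q = false works.
That branch fails; take p = true instead.
(r) alone gives r = true.
(NOT q) alone gives q = false.
But (q) is also a unit clause — contradiction.
Neither p = true nor p = false works.
No assignment satisfies every clause.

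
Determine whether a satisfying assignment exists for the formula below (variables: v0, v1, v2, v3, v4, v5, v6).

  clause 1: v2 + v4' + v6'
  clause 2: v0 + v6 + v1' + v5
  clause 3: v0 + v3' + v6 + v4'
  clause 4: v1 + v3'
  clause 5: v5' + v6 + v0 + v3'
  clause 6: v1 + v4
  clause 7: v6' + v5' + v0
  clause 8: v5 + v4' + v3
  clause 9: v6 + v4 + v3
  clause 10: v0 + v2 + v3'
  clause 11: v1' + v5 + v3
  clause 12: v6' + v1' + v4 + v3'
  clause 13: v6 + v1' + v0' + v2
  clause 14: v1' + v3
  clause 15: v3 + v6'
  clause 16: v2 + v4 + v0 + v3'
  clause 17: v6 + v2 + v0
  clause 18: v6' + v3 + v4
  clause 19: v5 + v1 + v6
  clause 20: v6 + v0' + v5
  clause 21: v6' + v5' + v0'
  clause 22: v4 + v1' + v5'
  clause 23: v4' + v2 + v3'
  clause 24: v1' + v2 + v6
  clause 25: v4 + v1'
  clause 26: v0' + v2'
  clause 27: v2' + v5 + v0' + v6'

Suppose v1 = 0.
From the singleton clause (v3'), v3 = 0.
From the singleton clause (v4), v4 = 1.
From the singleton clause (v5), v5 = 1.
From the singleton clause (v6'), v6 = 0.
Suppose v2 = 1.
From the singleton clause (v0'), v0 = 0.
Every clause now holds.
A satisfying assignment: v0=0,  v1=0,  v2=1,  v3=0,  v4=1,  v5=1,  v6=0.

Yes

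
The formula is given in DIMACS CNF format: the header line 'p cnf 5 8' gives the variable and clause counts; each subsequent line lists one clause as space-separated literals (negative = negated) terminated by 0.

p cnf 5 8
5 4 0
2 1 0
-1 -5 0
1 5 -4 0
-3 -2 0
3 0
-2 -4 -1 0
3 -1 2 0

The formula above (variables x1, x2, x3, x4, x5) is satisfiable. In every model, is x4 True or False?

Suppose x4 = False.
The clause (x5) is unit, so x5 = True.
The clause (¬x1) is unit, so x1 = False.
The clause (x2) is unit, so x2 = True.
The clause (¬x3) is unit, so x3 = False.
But (x3) is also a unit clause — contradiction.
So every satisfying assignment has x4 = True.

True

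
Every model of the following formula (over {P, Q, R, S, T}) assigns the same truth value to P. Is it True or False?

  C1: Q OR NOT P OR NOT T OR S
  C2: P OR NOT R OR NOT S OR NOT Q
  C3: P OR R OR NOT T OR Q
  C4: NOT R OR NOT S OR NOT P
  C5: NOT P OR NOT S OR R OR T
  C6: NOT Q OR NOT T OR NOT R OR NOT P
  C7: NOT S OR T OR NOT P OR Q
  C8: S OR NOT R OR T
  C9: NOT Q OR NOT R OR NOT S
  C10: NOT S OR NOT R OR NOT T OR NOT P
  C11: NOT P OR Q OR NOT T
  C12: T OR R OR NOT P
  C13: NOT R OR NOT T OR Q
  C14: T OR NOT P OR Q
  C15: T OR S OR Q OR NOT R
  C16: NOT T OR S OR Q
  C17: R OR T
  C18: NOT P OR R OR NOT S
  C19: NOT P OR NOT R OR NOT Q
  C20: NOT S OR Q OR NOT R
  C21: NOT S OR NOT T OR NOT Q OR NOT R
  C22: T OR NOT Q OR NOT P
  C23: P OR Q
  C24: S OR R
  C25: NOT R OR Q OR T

Suppose P = true.
Suppose R = false.
(T) alone gives T = true.
(Q) alone gives Q = true.
(NOT S) alone gives S = false.
That conflicts with the unit clause (S).
So R must be the other value — set R = true.
(NOT S) alone gives S = false.
(T) alone gives T = true.
(Q) alone gives Q = true.
That conflicts with the unit clause (NOT Q).
Either choice for R ends in contradiction.
So every satisfying assignment has P = False.

False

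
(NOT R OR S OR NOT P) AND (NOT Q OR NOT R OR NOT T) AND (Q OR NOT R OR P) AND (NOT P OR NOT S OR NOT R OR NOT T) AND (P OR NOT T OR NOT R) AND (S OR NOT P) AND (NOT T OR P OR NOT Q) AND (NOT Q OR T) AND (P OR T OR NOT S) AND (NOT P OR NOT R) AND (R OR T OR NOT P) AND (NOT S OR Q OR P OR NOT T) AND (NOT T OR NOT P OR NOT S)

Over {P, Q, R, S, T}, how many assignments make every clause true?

There are 2^5 = 32 truth assignments over (P, Q, R, S, T).
Split on T. With T = true, the clauses containing T are satisfied and NOT T drops from the rest; 1 of the 2^4 = 16 assignments to the other variables satisfy what remains.
With T = false, by the same count on the reduced clause set, 1 assignment works.
(One model: P=F, Q=F, R=F, S=F, T=F.)
Total: 1 + 1 = 2.

2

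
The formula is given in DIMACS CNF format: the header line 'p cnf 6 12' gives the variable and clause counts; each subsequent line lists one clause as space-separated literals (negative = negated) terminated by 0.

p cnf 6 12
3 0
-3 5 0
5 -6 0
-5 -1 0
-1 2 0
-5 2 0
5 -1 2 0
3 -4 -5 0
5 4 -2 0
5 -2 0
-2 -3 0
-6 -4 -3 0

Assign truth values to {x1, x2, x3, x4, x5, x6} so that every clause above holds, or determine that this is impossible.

UNSATISFIABLE

The clause (x3) is unit, so x3 = True.
The clause (x5) is unit, so x5 = True.
The clause (¬x1) is unit, so x1 = False.
The clause (x2) is unit, so x2 = True.
But (¬x2) is also a unit clause — contradiction.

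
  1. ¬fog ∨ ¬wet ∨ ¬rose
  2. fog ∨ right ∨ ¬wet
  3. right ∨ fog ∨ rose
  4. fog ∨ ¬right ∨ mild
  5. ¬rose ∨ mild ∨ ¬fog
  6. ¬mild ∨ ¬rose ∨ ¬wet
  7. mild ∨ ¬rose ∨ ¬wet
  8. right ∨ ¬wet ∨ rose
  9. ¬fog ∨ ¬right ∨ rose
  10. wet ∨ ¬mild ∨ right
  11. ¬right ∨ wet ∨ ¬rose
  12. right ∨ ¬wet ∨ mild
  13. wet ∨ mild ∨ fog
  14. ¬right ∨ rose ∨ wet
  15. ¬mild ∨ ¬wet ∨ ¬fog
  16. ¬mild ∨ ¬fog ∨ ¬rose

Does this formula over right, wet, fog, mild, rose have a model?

Satisfiable

Branch on fog: set fog = True.
Branch on wet: set wet = False.
Branch on rose: set rose = False.
Unit clause (¬right) forces right = False.
Unit clause (¬mild) forces mild = False.
This assignment satisfies each clause.
A satisfying assignment: right: False; wet: False; fog: True; mild: False; rose: False.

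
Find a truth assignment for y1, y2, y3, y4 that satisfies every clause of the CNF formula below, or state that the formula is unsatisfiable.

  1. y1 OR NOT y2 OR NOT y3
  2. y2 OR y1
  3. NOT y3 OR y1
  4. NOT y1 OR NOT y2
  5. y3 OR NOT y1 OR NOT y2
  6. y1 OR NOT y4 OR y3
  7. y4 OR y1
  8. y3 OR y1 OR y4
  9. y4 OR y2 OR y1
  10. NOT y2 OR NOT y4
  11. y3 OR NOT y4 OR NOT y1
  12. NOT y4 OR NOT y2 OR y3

y1: true, y2: false, y3: false, y4: false

Suppose y2 = false.
From the singleton clause (y1), y1 = true.
Suppose y3 = false.
From the singleton clause (NOT y4), y4 = false.
Every clause now holds.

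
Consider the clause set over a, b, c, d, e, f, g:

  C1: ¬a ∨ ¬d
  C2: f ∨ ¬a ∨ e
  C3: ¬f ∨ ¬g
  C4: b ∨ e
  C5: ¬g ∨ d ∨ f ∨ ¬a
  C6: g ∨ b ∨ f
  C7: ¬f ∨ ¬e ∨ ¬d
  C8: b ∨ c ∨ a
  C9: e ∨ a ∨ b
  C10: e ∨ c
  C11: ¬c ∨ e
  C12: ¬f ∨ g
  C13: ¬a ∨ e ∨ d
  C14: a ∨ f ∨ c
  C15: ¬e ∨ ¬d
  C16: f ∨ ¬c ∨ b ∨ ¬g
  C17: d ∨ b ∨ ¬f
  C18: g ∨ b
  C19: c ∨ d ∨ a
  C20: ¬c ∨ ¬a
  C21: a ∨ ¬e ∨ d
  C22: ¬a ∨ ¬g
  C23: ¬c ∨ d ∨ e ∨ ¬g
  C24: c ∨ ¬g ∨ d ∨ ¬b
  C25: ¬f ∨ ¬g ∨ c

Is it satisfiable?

Satisfiable

Try a = True.
The clause (¬d) is unit, so d = False.
The clause (e) is unit, so e = True.
The clause (¬c) is unit, so c = False.
The clause (¬g) is unit, so g = False.
The clause (¬f) is unit, so f = False.
The clause (b) is unit, so b = True.
This assignment satisfies each clause.
A satisfying assignment: a=True; b=True; c=False; d=False; e=True; f=False; g=False.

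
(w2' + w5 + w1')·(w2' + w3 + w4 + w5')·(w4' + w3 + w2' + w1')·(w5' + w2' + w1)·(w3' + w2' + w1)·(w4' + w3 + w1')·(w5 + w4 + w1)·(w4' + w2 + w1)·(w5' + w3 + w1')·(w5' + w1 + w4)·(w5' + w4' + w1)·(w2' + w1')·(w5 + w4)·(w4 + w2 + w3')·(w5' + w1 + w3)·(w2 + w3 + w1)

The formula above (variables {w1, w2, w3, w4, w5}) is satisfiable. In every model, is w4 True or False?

Suppose w4 = 0.
(w5) alone gives w5 = 1.
(w1) alone gives w1 = 1.
(w3) alone gives w3 = 1.
(w2') alone gives w2 = 0.
That conflicts with the unit clause (w2).
So every satisfying assignment has w4 = True.

True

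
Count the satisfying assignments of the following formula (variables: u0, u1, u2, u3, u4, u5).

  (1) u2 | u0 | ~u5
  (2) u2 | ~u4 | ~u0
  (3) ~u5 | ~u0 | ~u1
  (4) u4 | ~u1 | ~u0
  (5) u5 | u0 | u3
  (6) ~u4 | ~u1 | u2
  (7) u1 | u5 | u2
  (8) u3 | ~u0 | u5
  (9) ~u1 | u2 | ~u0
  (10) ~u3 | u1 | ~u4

18

There are 2^6 = 64 truth assignments over (u0, u1, u2, u3, u4, u5).
Split on u1. With u1 = 1, the clauses containing u1 are satisfied and ~u1 drops from the rest; 8 of the 2^5 = 32 assignments to the other variables satisfy what remains.
With u1 = 0, by the same count on the reduced clause set, 10 assignments work.
Total: 8 + 10 = 18.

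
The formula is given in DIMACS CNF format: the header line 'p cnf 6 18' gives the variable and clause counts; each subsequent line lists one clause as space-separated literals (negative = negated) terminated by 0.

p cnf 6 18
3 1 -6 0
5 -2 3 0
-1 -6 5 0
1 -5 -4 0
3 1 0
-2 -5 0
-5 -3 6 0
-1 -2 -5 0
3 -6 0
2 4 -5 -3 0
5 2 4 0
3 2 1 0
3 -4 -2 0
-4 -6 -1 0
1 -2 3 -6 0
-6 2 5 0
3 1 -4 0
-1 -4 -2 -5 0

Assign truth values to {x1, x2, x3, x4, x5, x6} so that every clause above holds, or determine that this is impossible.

x1=False, x2=True, x3=True, x4=False, x5=False, x6=True

Branch on x3: set x3 = True.
Branch on x2: set x2 = True.
From the singleton clause (¬x5), x5 = False.
Branch on x1: set x1 = False.
All clauses hold; x4, x6 can take either value.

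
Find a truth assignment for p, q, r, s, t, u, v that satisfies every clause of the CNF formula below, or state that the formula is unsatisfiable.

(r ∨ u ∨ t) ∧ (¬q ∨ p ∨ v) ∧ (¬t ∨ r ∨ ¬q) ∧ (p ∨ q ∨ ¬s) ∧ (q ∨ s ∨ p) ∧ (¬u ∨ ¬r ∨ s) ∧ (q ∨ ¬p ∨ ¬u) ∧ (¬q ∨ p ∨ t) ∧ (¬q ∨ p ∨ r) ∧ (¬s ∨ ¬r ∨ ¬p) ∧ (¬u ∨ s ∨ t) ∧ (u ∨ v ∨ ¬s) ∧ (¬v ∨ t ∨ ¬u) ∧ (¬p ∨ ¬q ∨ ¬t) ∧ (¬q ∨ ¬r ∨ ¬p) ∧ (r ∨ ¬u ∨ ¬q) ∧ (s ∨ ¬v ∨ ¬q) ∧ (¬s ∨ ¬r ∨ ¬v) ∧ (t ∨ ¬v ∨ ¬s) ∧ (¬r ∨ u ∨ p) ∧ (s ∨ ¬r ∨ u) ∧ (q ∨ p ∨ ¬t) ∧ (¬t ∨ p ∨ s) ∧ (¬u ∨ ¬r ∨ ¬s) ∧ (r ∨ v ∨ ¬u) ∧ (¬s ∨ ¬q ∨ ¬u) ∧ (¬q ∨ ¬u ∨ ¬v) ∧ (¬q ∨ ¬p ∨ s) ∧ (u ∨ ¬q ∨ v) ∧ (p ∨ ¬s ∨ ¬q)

Case r = False:
Case u = False:
From the singleton clause (t), t = True.
From the singleton clause (¬q), q = False.
From the singleton clause (p), p = True.
Case v = True:
All clauses hold; s can take either value.

p ↦ True, q ↦ False, r ↦ False, s ↦ True, t ↦ True, u ↦ False, v ↦ True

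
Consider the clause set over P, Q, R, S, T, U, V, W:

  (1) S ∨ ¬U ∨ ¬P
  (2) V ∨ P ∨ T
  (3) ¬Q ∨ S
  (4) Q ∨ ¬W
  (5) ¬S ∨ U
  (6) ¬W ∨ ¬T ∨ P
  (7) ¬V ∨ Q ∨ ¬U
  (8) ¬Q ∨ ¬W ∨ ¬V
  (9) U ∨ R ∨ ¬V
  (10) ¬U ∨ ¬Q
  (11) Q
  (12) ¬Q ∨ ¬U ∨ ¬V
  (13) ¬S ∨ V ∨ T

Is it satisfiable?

Unit clause (Q) forces Q = True.
Unit clause (S) forces S = True.
Unit clause (U) forces U = True.
That conflicts with the unit clause (¬U).
No assignment satisfies every clause.

No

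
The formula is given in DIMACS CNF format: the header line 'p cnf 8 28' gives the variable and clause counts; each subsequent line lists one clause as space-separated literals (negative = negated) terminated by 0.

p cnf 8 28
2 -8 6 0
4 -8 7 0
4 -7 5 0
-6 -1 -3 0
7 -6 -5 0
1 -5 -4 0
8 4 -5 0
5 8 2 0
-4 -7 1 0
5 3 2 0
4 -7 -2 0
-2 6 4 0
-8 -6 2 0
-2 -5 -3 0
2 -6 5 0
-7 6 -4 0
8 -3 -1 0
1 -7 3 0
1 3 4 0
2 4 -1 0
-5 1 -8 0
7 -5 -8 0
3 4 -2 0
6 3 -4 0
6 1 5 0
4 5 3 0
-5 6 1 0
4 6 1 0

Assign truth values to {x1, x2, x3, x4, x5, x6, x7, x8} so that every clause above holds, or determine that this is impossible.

Case x2 = False:
Case x8 = False:
Unit clause (x5) forces x5 = True.
Unit clause (x4) forces x4 = True.
Unit clause (x1) forces x1 = True.
Unit clause (¬x3) forces x3 = False.
Unit clause (x6) forces x6 = True.
Unit clause (x7) forces x7 = True.
All clauses are satisfied.

x1=True; x2=False; x3=False; x4=True; x5=True; x6=True; x7=True; x8=False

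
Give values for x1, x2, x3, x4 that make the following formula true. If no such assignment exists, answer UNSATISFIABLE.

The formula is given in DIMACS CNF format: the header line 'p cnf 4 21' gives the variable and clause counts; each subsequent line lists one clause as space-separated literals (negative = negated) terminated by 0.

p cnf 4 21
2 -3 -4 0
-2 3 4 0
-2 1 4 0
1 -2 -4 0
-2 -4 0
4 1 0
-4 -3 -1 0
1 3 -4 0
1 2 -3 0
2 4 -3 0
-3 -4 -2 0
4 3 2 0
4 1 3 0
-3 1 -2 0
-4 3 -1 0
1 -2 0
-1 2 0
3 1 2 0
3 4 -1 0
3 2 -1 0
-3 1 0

x1: True; x2: True; x3: True; x4: False

Try x2 = True.
The clause (¬x4) is unit, so x4 = False.
The clause (x3) is unit, so x3 = True.
The clause (x1) is unit, so x1 = True.
This assignment satisfies each clause.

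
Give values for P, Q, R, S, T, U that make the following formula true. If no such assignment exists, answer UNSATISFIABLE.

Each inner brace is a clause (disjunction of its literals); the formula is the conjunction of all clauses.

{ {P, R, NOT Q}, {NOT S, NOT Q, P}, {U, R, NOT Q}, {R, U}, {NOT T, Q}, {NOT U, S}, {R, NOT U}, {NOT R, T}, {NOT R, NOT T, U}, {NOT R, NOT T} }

UNSATISFIABLE

Case R = true:
The clause (T) is unit, so T = true.
That conflicts with the unit clause (NOT T).
So R must be the other value — set R = false.
The clause (U) is unit, so U = true.
That conflicts with the unit clause (NOT U).
Both values of R lead to a conflict.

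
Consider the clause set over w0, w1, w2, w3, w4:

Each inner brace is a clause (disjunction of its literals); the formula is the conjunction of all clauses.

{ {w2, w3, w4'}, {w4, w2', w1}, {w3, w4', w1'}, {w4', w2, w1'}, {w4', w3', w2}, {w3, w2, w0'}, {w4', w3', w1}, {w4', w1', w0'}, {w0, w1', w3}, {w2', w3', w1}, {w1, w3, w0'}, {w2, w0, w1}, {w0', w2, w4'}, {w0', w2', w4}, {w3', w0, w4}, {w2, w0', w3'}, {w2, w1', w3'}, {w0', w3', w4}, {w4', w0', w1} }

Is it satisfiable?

Try w2 = 1.
Try w4 = 1.
Try w3 = 1.
From the singleton clause (w1), w1 = 1.
From the singleton clause (w0'), w0 = 0.
This assignment satisfies each clause.
A satisfying assignment: w0: 0, w1: 1, w2: 1, w3: 1, w4: 1.

Yes, satisfiable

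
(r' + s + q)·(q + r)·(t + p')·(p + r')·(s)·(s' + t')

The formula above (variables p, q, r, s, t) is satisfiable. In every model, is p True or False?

Suppose p = 1.
(t) alone gives t = 1.
(s) alone gives s = 1.
But (s') is also a unit clause — contradiction.
So every satisfying assignment has p = False.

False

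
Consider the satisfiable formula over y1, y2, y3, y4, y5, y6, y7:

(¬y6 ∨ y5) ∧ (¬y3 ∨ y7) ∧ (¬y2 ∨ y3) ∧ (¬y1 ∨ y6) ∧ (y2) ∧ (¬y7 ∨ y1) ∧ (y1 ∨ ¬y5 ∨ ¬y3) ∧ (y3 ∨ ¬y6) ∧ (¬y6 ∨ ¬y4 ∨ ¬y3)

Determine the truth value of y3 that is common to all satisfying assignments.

Suppose y3 = False.
From the singleton clause (¬y2), y2 = False.
But (y2) is also a unit clause — contradiction.
So every satisfying assignment has y3 = True.

True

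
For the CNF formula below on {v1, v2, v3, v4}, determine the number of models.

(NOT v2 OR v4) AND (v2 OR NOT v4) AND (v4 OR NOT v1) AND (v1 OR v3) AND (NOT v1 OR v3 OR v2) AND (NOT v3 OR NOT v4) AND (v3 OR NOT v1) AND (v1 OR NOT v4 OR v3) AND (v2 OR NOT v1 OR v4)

1

There are 2^4 = 16 truth assignments over (v1, v2, v3, v4).
Check each against the 9 clauses (columns in the order v1, v2, v3, v4):
  F F F F  ✗ fails (v1 OR v3)
  F F F T  ✗ fails (v2 OR NOT v4)
  F F T F  ✓ satisfies all
  F F T T  ✗ fails (v2 OR NOT v4)
  F T F F  ✗ fails (NOT v2 OR v4)
  F T F T  ✗ fails (v1 OR v3)
  F T T F  ✗ fails (NOT v2 OR v4)
  F T T T  ✗ fails (NOT v3 OR NOT v4)
  T F F F  ✗ fails (v4 OR NOT v1)
  T F F T  ✗ fails (v2 OR NOT v4)
  T F T F  ✗ fails (v4 OR NOT v1)
  T F T T  ✗ fails (v2 OR NOT v4)
  T T F F  ✗ fails (NOT v2 OR v4)
  T T F T  ✗ fails (v3 OR NOT v1)
  T T T F  ✗ fails (NOT v2 OR v4)
  T T T T  ✗ fails (NOT v3 OR NOT v4)
1 of the 16 rows is a model.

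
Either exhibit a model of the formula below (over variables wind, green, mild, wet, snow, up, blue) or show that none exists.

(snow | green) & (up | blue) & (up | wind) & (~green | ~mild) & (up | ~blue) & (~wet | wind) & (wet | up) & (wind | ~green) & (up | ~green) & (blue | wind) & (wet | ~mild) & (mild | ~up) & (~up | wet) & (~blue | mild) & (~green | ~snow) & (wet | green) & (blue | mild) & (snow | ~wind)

Branch on snow: set snow = 1.
From the singleton clause (~green), green = 0.
From the singleton clause (wet), wet = 1.
From the singleton clause (wind), wind = 1.
Branch on up: set up = 1.
From the singleton clause (mild), mild = 1.
All clauses hold; blue can take either value.

wind: 1, green: 0, mild: 1, wet: 1, snow: 1, up: 1, blue: 0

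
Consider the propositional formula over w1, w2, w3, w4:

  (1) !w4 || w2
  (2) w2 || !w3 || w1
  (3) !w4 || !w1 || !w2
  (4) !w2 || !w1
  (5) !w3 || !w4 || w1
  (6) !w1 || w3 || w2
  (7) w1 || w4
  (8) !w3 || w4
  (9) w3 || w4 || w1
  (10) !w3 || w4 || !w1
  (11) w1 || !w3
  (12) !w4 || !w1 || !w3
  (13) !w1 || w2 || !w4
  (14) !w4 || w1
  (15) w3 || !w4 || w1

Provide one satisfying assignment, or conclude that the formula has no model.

Try w4 = false.
From the singleton clause (w1), w1 = true.
From the singleton clause (!w2), w2 = false.
From the singleton clause (w3), w3 = true.
But (!w3) is also a unit clause — contradiction.
That branch fails; take w4 = true instead.
From the singleton clause (w2), w2 = true.
From the singleton clause (!w1), w1 = false.
But (w1) is also a unit clause — contradiction.
Either choice for w4 ends in contradiction.

UNSATISFIABLE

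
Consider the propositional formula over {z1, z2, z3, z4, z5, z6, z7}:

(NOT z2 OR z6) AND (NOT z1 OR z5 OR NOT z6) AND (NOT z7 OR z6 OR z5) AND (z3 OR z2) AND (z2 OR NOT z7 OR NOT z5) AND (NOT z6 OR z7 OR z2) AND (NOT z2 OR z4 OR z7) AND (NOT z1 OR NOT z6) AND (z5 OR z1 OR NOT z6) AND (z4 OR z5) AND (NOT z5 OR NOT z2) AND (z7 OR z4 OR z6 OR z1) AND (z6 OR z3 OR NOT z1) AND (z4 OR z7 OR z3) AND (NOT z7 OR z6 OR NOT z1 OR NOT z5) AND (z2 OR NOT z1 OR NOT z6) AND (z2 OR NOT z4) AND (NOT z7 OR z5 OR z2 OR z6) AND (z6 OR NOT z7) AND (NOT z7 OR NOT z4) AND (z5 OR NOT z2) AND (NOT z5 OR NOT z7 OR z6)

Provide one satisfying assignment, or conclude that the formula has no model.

z1 ↦ true; z2 ↦ false; z3 ↦ true; z4 ↦ false; z5 ↦ true; z6 ↦ false; z7 ↦ false

Suppose z2 = false.
From the singleton clause (z3), z3 = true.
From the singleton clause (NOT z4), z4 = false.
From the singleton clause (z5), z5 = true.
From the singleton clause (NOT z7), z7 = false.
From the singleton clause (NOT z6), z6 = false.
From the singleton clause (z1), z1 = true.
This assignment satisfies each clause.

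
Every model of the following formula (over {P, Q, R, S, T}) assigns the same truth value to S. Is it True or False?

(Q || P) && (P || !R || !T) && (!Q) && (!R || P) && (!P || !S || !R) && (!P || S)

Suppose S = false.
Unit clause (!Q) forces Q = false.
Unit clause (P) forces P = true.
But (!P) is also a unit clause — contradiction.
So every satisfying assignment has S = True.

True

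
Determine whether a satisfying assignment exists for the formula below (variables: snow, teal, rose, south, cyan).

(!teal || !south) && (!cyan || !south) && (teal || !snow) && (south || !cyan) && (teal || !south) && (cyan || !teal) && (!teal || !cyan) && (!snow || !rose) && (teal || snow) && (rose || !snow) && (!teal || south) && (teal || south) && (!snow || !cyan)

Try teal = false.
Unit clause (!snow) forces snow = false.
Now (snow) is unsatisfied and unit — conflict.
Backtrack on teal: now try teal = true.
Unit clause (!south) forces south = false.
Now (south) is unsatisfied and unit — conflict.
Both values of teal lead to a conflict.
No assignment satisfies every clause.

No, unsatisfiable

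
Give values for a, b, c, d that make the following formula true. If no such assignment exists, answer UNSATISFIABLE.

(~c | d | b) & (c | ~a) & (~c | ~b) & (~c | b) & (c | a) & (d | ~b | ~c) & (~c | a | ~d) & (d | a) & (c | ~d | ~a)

Suppose c = 1.
Unit clause (~b) forces b = 0.
But (b) is also a unit clause — contradiction.
That branch fails; take c = 0 instead.
Unit clause (~a) forces a = 0.
But (a) is also a unit clause — contradiction.
Neither c = 1 nor c = 0 works.

UNSATISFIABLE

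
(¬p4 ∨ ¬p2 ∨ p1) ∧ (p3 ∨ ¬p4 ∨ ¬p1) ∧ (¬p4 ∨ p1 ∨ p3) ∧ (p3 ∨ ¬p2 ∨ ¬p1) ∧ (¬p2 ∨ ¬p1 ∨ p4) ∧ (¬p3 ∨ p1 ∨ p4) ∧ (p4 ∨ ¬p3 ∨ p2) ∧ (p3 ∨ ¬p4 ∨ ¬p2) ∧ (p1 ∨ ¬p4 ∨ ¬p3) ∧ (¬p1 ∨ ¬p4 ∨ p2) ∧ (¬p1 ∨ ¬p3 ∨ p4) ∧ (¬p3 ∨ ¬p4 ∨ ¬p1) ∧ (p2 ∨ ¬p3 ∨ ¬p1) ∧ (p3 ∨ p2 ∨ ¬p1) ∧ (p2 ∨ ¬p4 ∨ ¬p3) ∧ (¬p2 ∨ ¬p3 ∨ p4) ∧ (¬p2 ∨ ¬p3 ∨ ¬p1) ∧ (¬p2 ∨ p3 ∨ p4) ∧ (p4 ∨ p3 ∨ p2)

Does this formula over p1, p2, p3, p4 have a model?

No

Try p4 = False.
Try p2 = False.
(¬p3) alone gives p3 = False.
Now (p3) is unsatisfied and unit — conflict.
Backtrack on p2: now try p2 = True.
(¬p1) alone gives p1 = False.
(¬p3) alone gives p3 = False.
Now (p3) is unsatisfied and unit — conflict.
Both values of p2 lead to a conflict.
Backtrack on p4: now try p4 = True.
Try p2 = False.
(¬p1) alone gives p1 = False.
(p3) alone gives p3 = True.
Now (¬p3) is unsatisfied and unit — conflict.
Backtrack on p2: now try p2 = True.
(p1) alone gives p1 = True.
(p3) alone gives p3 = True.
Now (¬p3) is unsatisfied and unit — conflict.
Both values of p2 lead to a conflict.
Both values of p4 lead to a conflict.
No assignment satisfies every clause.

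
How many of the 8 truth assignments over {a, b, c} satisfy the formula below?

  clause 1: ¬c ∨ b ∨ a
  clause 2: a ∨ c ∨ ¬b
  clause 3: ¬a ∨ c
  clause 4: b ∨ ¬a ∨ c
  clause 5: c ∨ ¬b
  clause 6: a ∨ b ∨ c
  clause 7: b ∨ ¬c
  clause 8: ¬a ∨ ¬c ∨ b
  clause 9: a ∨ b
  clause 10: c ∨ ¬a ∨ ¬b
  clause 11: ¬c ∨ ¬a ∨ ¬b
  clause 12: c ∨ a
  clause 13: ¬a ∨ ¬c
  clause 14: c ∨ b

There are 2^3 = 8 truth assignments over (a, b, c).
Split on b. With b = True, the clauses containing b are satisfied and ¬b drops from the rest; 1 of the 2^2 = 4 assignments to the other variables satisfy what remains.
With b = False, by the same count on the reduced clause set, 0 assignments work.
(One model: a=F, b=T, c=T.)
Total: 1 + 0 = 1.

1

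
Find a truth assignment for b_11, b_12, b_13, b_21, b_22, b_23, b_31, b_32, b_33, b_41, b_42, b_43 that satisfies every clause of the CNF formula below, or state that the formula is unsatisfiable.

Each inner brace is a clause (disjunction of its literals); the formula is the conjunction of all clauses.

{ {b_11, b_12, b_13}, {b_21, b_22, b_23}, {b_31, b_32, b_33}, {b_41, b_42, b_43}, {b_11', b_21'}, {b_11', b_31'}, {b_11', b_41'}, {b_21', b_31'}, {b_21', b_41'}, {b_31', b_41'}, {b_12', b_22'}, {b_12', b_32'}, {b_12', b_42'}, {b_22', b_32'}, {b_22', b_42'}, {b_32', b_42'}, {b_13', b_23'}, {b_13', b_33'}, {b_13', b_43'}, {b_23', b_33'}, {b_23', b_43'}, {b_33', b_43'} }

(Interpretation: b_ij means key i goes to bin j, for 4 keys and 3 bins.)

UNSATISFIABLE

Try b_11 = 0.
Try b_12 = 1.
The clause (b_22') is unit, so b_22 = 0.
The clause (b_32') is unit, so b_32 = 0.
The clause (b_42') is unit, so b_42 = 0.
Try b_21 = 1.
The clause (b_31') is unit, so b_31 = 0.
The clause (b_33) is unit, so b_33 = 1.
The clause (b_41') is unit, so b_41 = 0.
The clause (b_43) is unit, so b_43 = 1.
That conflicts with the unit clause (b_43').
Backtrack on b_21: now try b_21 = 0.
The clause (b_23) is unit, so b_23 = 1.
The clause (b_13') is unit, so b_13 = 0.
The clause (b_33') is unit, so b_33 = 0.
The clause (b_31) is unit, so b_31 = 1.
The clause (b_41') is unit, so b_41 = 0.
The clause (b_43) is unit, so b_43 = 1.
That conflicts with the unit clause (b_43').
Neither b_21 = 1 nor b_21 = 0 works.
Backtrack on b_12: now try b_12 = 0.
The clause (b_13) is unit, so b_13 = 1.
The clause (b_23') is unit, so b_23 = 0.
The clause (b_33') is unit, so b_33 = 0.
The clause (b_43') is unit, so b_43 = 0.
Try b_21 = 1.
The clause (b_31') is unit, so b_31 = 0.
The clause (b_32) is unit, so b_32 = 1.
The clause (b_41') is unit, so b_41 = 0.
The clause (b_42) is unit, so b_42 = 1.
That conflicts with the unit clause (b_42').
Backtrack on b_21: now try b_21 = 0.
The clause (b_22) is unit, so b_22 = 1.
The clause (b_32') is unit, so b_32 = 0.
The clause (b_31) is unit, so b_31 = 1.
The clause (b_41') is unit, so b_41 = 0.
The clause (b_42) is unit, so b_42 = 1.
That conflicts with the unit clause (b_42').
Neither b_21 = 1 nor b_21 = 0 works.
Neither b_12 = 1 nor b_12 = 0 works.
Backtrack on b_11: now try b_11 = 1.
The clause (b_21') is unit, so b_21 = 0.
The clause (b_31') is unit, so b_31 = 0.
The clause (b_41') is unit, so b_41 = 0.
Try b_22 = 1.
The clause (b_12') is unit, so b_12 = 0.
The clause (b_32') is unit, so b_32 = 0.
The clause (b_33) is unit, so b_33 = 1.
The clause (b_42') is unit, so b_42 = 0.
The clause (b_43) is unit, so b_43 = 1.
That conflicts with the unit clause (b_43').
Backtrack on b_22: now try b_22 = 0.
The clause (b_23) is unit, so b_23 = 1.
The clause (b_13') is unit, so b_13 = 0.
The clause (b_33') is unit, so b_33 = 0.
The clause (b_32) is unit, so b_32 = 1.
The clause (b_12') is unit, so b_12 = 0.
The clause (b_42') is unit, so b_42 = 0.
The clause (b_43) is unit, so b_43 = 1.
That conflicts with the unit clause (b_43').
Neither b_22 = 1 nor b_22 = 0 works.
Neither b_11 = 1 nor b_11 = 0 works.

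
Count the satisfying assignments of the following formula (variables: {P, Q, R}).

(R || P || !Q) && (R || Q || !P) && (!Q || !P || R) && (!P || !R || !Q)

4

There are 2^3 = 8 truth assignments over (P, Q, R).
Check each against the 4 clauses (columns in the order P, Q, R):
  F F F  ✓ satisfies all
  F F T  ✓ satisfies all
  F T F  ✗ fails (R || P || !Q)
  F T T  ✓ satisfies all
  T F F  ✗ fails (R || Q || !P)
  T F T  ✓ satisfies all
  T T F  ✗ fails (!Q || !P || R)
  T T T  ✗ fails (!P || !R || !Q)
4 of the 8 rows are models.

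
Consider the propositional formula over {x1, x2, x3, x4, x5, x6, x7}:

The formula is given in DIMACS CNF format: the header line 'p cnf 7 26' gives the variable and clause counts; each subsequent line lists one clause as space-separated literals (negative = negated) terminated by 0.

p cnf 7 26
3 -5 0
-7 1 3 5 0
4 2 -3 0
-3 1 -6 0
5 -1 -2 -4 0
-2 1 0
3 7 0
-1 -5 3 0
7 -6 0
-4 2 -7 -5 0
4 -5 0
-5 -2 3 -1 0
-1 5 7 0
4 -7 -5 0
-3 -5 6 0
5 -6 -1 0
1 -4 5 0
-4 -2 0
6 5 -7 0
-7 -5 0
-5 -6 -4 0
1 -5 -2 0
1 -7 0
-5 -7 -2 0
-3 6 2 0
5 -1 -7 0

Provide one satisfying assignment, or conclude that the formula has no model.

UNSATISFIABLE

Case x3 = True:
Case x4 = True:
(¬x2) alone gives x2 = False.
(x6) alone gives x6 = True.
(x1) alone gives x1 = True.
(x7) alone gives x7 = True.
(¬x5) alone gives x5 = False.
Now (x5) is unsatisfied and unit — conflict.
So x4 must be the other value — set x4 = False.
(x2) alone gives x2 = True.
(x1) alone gives x1 = True.
(¬x5) alone gives x5 = False.
(x7) alone gives x7 = True.
Now (¬x7) is unsatisfied and unit — conflict.
Both values of x4 lead to a conflict.
So x3 must be the other value — set x3 = False.
(¬x5) alone gives x5 = False.
(x7) alone gives x7 = True.
(x1) alone gives x1 = True.
Now (¬x1) is unsatisfied and unit — conflict.
Both values of x3 lead to a conflict.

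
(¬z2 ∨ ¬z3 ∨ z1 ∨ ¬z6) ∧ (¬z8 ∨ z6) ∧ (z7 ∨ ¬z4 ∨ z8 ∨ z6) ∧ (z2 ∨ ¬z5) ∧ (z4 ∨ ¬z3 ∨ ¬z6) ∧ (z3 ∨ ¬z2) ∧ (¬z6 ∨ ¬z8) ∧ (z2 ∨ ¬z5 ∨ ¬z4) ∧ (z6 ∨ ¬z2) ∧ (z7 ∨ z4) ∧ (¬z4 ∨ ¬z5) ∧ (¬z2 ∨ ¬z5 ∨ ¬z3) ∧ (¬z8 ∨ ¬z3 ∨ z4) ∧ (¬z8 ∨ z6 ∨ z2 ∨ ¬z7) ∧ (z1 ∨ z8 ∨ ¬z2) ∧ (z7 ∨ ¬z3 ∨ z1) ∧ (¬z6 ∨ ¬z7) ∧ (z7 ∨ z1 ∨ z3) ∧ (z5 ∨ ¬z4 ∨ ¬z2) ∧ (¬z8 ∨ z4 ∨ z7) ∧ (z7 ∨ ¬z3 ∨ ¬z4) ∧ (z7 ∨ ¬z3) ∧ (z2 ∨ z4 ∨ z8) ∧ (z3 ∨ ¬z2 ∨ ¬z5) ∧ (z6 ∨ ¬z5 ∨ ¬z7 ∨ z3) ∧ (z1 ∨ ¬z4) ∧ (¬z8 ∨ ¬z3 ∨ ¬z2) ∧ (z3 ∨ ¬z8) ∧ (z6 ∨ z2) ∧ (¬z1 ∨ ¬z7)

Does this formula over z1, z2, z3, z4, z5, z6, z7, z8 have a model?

Branch on z8: set z8 = False.
Branch on z2: set z2 = False.
The clause (¬z5) is unit, so z5 = False.
The clause (z4) is unit, so z4 = True.
The clause (z1) is unit, so z1 = True.
The clause (z6) is unit, so z6 = True.
The clause (¬z7) is unit, so z7 = False.
The clause (¬z3) is unit, so z3 = False.
Every clause now holds.
A satisfying assignment: z1=True, z2=False, z3=False, z4=True, z5=False, z6=True, z7=False, z8=False.

Satisfiable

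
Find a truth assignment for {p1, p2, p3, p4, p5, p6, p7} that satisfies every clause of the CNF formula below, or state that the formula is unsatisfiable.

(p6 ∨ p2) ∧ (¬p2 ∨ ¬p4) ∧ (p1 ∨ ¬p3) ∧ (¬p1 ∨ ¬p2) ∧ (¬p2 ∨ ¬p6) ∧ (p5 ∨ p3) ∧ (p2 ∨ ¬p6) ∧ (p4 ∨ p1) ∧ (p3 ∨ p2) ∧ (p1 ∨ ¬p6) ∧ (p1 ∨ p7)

UNSATISFIABLE

Suppose p6 = True.
From the singleton clause (¬p2), p2 = False.
But (p2) is also a unit clause — contradiction.
So p6 must be the other value — set p6 = False.
From the singleton clause (p2), p2 = True.
From the singleton clause (¬p4), p4 = False.
From the singleton clause (¬p1), p1 = False.
But (p1) is also a unit clause — contradiction.
Both values of p6 lead to a conflict.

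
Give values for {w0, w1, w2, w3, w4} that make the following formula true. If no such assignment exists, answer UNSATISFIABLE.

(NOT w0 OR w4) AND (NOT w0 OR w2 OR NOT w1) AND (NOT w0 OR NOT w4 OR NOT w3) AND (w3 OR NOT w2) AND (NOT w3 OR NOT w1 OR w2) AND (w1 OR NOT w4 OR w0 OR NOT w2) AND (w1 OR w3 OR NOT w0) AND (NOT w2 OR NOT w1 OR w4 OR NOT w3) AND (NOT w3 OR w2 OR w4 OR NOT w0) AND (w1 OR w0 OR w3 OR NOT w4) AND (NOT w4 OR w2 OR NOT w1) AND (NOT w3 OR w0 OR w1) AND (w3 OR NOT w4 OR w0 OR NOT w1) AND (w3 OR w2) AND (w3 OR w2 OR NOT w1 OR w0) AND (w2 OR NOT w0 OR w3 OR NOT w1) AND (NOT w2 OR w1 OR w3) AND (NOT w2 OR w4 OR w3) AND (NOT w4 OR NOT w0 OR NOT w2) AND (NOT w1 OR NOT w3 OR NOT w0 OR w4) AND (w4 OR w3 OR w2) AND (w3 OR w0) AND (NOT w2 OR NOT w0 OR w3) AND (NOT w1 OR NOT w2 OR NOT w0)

w0: false, w1: true, w2: true, w3: true, w4: true

Case w0 = false:
The clause (w3) is unit, so w3 = true.
The clause (w1) is unit, so w1 = true.
The clause (w2) is unit, so w2 = true.
The clause (w4) is unit, so w4 = true.
This assignment satisfies each clause.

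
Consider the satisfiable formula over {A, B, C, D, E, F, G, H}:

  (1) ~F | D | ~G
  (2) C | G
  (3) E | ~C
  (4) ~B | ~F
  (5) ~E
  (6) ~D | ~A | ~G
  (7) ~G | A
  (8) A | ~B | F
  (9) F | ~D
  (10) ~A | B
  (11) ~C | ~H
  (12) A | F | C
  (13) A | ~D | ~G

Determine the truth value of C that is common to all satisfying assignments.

Suppose C = 1.
The clause (E) is unit, so E = 1.
But (~E) is also a unit clause — contradiction.
So every satisfying assignment has C = False.

False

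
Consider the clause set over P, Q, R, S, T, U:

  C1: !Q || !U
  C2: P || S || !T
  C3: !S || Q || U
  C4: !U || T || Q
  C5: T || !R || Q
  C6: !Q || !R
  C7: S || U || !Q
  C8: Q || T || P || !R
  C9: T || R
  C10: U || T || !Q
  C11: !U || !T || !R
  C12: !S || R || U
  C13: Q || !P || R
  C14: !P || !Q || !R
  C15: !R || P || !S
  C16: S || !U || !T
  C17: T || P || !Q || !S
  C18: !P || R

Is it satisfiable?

Try Q = false.
Try S = true.
(U) alone gives U = true.
(T) alone gives T = true.
(!R) alone gives R = false.
(!P) alone gives P = false.
This assignment satisfies each clause.
A satisfying assignment: P ↦ false; Q ↦ false; R ↦ false; S ↦ true; T ↦ true; U ↦ true.

Yes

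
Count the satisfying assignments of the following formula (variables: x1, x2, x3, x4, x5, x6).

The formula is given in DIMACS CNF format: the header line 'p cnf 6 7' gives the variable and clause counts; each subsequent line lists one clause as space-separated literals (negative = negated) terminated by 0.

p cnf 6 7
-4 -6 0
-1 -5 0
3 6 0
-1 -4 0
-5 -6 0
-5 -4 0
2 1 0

There are 2^6 = 64 truth assignments over (x1, x2, x3, x4, x5, x6).
Split on x5. With x5 = True, the clauses containing x5 are satisfied and ¬x5 drops from the rest; 1 of the 2^5 = 32 assignments to the other variables satisfy what remains.
With x5 = False, by the same count on the reduced clause set, 10 assignments work.
(One model: x1=F, x2=T, x3=F, x4=F, x5=F, x6=T.)
Total: 1 + 10 = 11.

11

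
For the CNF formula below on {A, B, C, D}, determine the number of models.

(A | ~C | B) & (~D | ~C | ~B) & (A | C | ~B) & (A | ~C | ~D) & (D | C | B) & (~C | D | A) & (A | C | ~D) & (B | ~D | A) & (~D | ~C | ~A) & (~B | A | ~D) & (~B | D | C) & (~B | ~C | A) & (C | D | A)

4

There are 2^4 = 16 truth assignments over (A, B, C, D).
Check each against the 13 clauses (columns in the order A, B, C, D):
  F F F F  ✗ fails (D | C | B)
  F F F T  ✗ fails (A | C | ~D)
  F F T F  ✗ fails (A | ~C | B)
  F F T T  ✗ fails (A | ~C | B)
  F T F F  ✗ fails (A | C | ~B)
  F T F T  ✗ fails (A | C | ~B)
  F T T F  ✗ fails (~C | D | A)
  F T T T  ✗ fails (~D | ~C | ~B)
  T F F F  ✗ fails (D | C | B)
  T F F T  ✓ satisfies all
  T F T F  ✓ satisfies all
  T F T T  ✗ fails (~D | ~C | ~A)
  T T F F  ✗ fails (~B | D | C)
  T T F T  ✓ satisfies all
  T T T F  ✓ satisfies all
  T T T T  ✗ fails (~D | ~C | ~B)
4 of the 16 rows are models.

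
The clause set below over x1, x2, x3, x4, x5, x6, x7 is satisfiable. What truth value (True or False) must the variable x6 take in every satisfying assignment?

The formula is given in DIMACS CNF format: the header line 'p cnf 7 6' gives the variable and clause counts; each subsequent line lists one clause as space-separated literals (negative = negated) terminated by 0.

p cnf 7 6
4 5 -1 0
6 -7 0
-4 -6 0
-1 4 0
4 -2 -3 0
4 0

False

Suppose x6 = True.
(¬x4) alone gives x4 = False.
Now (x4) is unsatisfied and unit — conflict.
So every satisfying assignment has x6 = False.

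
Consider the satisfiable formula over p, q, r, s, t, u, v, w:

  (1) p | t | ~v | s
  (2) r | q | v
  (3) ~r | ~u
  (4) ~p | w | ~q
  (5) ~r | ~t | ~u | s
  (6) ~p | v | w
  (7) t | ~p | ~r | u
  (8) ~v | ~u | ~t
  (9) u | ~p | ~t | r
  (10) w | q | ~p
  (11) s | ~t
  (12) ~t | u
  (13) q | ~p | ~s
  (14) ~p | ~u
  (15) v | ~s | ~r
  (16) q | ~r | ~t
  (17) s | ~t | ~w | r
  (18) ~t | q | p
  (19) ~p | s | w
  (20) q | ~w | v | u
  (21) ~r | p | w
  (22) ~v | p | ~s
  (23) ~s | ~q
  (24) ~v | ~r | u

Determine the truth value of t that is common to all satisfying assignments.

Suppose t = 1.
(s) alone gives s = 1.
(u) alone gives u = 1.
(~r) alone gives r = 0.
(~v) alone gives v = 0.
(q) alone gives q = 1.
But (~q) is also a unit clause — contradiction.
So every satisfying assignment has t = False.

False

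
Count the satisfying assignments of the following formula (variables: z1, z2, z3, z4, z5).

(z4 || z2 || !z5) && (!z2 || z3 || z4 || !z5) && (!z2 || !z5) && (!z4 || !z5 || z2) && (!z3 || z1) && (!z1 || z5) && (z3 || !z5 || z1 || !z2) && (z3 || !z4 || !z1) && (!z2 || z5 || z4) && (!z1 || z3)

There are 2^5 = 32 truth assignments over (z1, z2, z3, z4, z5).
Split on z4. With z4 = true, the clauses containing z4 are satisfied and !z4 drops from the rest; 2 of the 2^4 = 16 assignments to the other variables satisfy what remains.
With z4 = false, by the same count on the reduced clause set, 1 assignment works.
(One model: z1=F, z2=F, z3=F, z4=F, z5=F.)
Total: 2 + 1 = 3.

3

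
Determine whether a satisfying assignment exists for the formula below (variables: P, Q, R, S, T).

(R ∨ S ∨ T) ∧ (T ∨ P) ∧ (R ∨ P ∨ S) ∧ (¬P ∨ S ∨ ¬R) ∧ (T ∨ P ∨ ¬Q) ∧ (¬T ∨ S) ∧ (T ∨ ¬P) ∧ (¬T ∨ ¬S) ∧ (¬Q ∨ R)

Try T = True.
(S) alone gives S = True.
Now (¬S) is unsatisfied and unit — conflict.
Backtrack on T: now try T = False.
(P) alone gives P = True.
Now (¬P) is unsatisfied and unit — conflict.
Neither T = True nor T = False works.
No assignment satisfies every clause.

No, unsatisfiable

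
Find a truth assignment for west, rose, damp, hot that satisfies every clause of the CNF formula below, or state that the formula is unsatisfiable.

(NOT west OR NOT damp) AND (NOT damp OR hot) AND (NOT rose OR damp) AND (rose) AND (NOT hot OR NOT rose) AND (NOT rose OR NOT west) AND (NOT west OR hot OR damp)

UNSATISFIABLE

The clause (rose) is unit, so rose = true.
The clause (damp) is unit, so damp = true.
The clause (NOT west) is unit, so west = false.
The clause (hot) is unit, so hot = true.
That conflicts with the unit clause (NOT hot).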